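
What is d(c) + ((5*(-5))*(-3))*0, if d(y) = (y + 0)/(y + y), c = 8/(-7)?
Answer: ½ ≈ 0.50000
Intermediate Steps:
c = -8/7 (c = 8*(-⅐) = -8/7 ≈ -1.1429)
d(y) = ½ (d(y) = y/((2*y)) = y*(1/(2*y)) = ½)
d(c) + ((5*(-5))*(-3))*0 = ½ + ((5*(-5))*(-3))*0 = ½ - 25*(-3)*0 = ½ + 75*0 = ½ + 0 = ½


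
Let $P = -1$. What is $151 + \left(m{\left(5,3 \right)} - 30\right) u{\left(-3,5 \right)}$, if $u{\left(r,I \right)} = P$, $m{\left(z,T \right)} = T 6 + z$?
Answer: $158$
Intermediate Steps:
$m{\left(z,T \right)} = z + 6 T$ ($m{\left(z,T \right)} = 6 T + z = z + 6 T$)
$u{\left(r,I \right)} = -1$
$151 + \left(m{\left(5,3 \right)} - 30\right) u{\left(-3,5 \right)} = 151 + \left(\left(5 + 6 \cdot 3\right) - 30\right) \left(-1\right) = 151 + \left(\left(5 + 18\right) - 30\right) \left(-1\right) = 151 + \left(23 - 30\right) \left(-1\right) = 151 - -7 = 151 + 7 = 158$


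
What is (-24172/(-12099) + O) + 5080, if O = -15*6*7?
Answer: 53864722/12099 ≈ 4452.0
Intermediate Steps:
O = -630 (O = -90*7 = -630)
(-24172/(-12099) + O) + 5080 = (-24172/(-12099) - 630) + 5080 = (-24172*(-1/12099) - 630) + 5080 = (24172/12099 - 630) + 5080 = -7598198/12099 + 5080 = 53864722/12099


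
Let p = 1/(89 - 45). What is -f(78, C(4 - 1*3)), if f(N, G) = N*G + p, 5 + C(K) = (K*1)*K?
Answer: 13727/44 ≈ 311.98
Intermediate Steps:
C(K) = -5 + K² (C(K) = -5 + (K*1)*K = -5 + K*K = -5 + K²)
p = 1/44 ≈ 0.022727
f(N, G) = 1/44 + G*N (f(N, G) = N*G + 1/44 = G*N + 1/44 = 1/44 + G*N)
-f(78, C(4 - 1*3)) = -(1/44 + (-5 + (4 - 1*3)²)*78) = -(1/44 + (-5 + (4 - 3)²)*78) = -(1/44 + (-5 + 1²)*78) = -(1/44 + (-5 + 1)*78) = -(1/44 - 4*78) = -(1/44 - 312) = -1*(-13727/44) = 13727/44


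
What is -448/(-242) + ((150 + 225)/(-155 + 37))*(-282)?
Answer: 6411091/7139 ≈ 898.04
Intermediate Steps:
-448/(-242) + ((150 + 225)/(-155 + 37))*(-282) = -448*(-1/242) + (375/(-118))*(-282) = 224/121 + (375*(-1/118))*(-282) = 224/121 - 375/118*(-282) = 224/121 + 52875/59 = 6411091/7139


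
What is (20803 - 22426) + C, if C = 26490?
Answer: 24867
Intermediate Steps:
(20803 - 22426) + C = (20803 - 22426) + 26490 = -1623 + 26490 = 24867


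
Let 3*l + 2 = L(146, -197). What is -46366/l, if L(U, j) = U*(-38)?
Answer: 23183/925 ≈ 25.063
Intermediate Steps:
L(U, j) = -38*U
l = -1850 (l = -2/3 + (-38*146)/3 = -2/3 + (1/3)*(-5548) = -2/3 - 5548/3 = -1850)
-46366/l = -46366/(-1850) = -46366*(-1/1850) = 23183/925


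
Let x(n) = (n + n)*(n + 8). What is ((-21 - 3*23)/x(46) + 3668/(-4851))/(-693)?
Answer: 49363/44182908 ≈ 0.0011172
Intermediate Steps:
x(n) = 2*n*(8 + n) (x(n) = (2*n)*(8 + n) = 2*n*(8 + n))
((-21 - 3*23)/x(46) + 3668/(-4851))/(-693) = ((-21 - 3*23)/((2*46*(8 + 46))) + 3668/(-4851))/(-693) = ((-21 - 69)/((2*46*54)) + 3668*(-1/4851))*(-1/693) = (-90/4968 - 524/693)*(-1/693) = (-90*1/4968 - 524/693)*(-1/693) = (-5/276 - 524/693)*(-1/693) = -49363/63756*(-1/693) = 49363/44182908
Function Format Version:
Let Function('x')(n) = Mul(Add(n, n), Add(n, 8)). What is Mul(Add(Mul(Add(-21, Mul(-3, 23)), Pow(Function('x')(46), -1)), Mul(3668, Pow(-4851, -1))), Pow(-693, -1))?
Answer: Rational(49363, 44182908) ≈ 0.0011172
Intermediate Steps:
Function('x')(n) = Mul(2, n, Add(8, n)) (Function('x')(n) = Mul(Mul(2, n), Add(8, n)) = Mul(2, n, Add(8, n)))
Mul(Add(Mul(Add(-21, Mul(-3, 23)), Pow(Function('x')(46), -1)), Mul(3668, Pow(-4851, -1))), Pow(-693, -1)) = Mul(Add(Mul(Add(-21, Mul(-3, 23)), Pow(Mul(2, 46, Add(8, 46)), -1)), Mul(3668, Pow(-4851, -1))), Pow(-693, -1)) = Mul(Add(Mul(Add(-21, -69), Pow(Mul(2, 46, 54), -1)), Mul(3668, Rational(-1, 4851))), Rational(-1, 693)) = Mul(Add(Mul(-90, Pow(4968, -1)), Rational(-524, 693)), Rational(-1, 693)) = Mul(Add(Mul(-90, Rational(1, 4968)), Rational(-524, 693)), Rational(-1, 693)) = Mul(Add(Rational(-5, 276), Rational(-524, 693)), Rational(-1, 693)) = Mul(Rational(-49363, 63756), Rational(-1, 693)) = Rational(49363, 44182908)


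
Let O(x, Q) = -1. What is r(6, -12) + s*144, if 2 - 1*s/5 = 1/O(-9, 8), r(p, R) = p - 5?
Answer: 2161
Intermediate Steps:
r(p, R) = -5 + p
s = 15 (s = 10 - 5/(-1) = 10 - 5*(-1) = 10 + 5 = 15)
r(6, -12) + s*144 = (-5 + 6) + 15*144 = 1 + 2160 = 2161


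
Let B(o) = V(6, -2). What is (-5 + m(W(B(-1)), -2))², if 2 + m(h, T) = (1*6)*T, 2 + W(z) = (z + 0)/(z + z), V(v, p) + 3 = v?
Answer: 361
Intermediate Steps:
V(v, p) = -3 + v
B(o) = 3 (B(o) = -3 + 6 = 3)
W(z) = -3/2 (W(z) = -2 + (z + 0)/(z + z) = -2 + z/((2*z)) = -2 + z*(1/(2*z)) = -2 + ½ = -3/2)
m(h, T) = -2 + 6*T (m(h, T) = -2 + (1*6)*T = -2 + 6*T)
(-5 + m(W(B(-1)), -2))² = (-5 + (-2 + 6*(-2)))² = (-5 + (-2 - 12))² = (-5 - 14)² = (-19)² = 361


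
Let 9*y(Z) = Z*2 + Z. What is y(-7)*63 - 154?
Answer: -301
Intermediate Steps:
y(Z) = Z/3 (y(Z) = (Z*2 + Z)/9 = (2*Z + Z)/9 = (3*Z)/9 = Z/3)
y(-7)*63 - 154 = ((⅓)*(-7))*63 - 154 = -7/3*63 - 154 = -147 - 154 = -301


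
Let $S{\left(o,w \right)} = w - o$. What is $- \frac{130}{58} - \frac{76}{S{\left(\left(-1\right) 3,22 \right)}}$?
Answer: $- \frac{3829}{725} \approx -5.2814$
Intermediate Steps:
$- \frac{130}{58} - \frac{76}{S{\left(\left(-1\right) 3,22 \right)}} = - \frac{130}{58} - \frac{76}{22 - \left(-1\right) 3} = \left(-130\right) \frac{1}{58} - \frac{76}{22 - -3} = - \frac{65}{29} - \frac{76}{22 + 3} = - \frac{65}{29} - \frac{76}{25} = - \frac{3829}{725}$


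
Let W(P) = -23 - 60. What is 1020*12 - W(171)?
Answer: 12323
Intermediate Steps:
W(P) = -83
1020*12 - W(171) = 1020*12 - 1*(-83) = 12240 + 83 = 12323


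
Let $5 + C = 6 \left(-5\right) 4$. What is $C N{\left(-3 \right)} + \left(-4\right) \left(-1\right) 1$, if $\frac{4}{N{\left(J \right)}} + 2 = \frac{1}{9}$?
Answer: $\frac{4568}{17} \approx 268.71$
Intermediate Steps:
$N{\left(J \right)} = - \frac{36}{17}$ ($N{\left(J \right)} = \frac{4}{-2 + \frac{1}{9}} = \frac{4}{- \frac{17}{9}} = 4 \left(- \frac{9}{17}\right) = - \frac{36}{17}$)
$C = -125$ ($C = -5 + 6 \left(-5\right) 4 = -5 - 120 = -125$)
$C N{\left(-3 \right)} + \left(-4\right) \left(-1\right) 1 = \left(-125\right) \left(- \frac{36}{17}\right) + \left(-4\right) \left(-1\right) 1 = \frac{4500}{17} + 4 \cdot 1 = \frac{4500}{17} + 4 = \frac{4568}{17}$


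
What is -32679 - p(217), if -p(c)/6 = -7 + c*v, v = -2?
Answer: -35325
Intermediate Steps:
p(c) = 42 + 12*c (p(c) = -6*(-7 + c*(-2)) = -6*(-7 - 2*c) = 42 + 12*c)
-32679 - p(217) = -32679 - (42 + 12*217) = -32679 - (42 + 2604) = -32679 - 1*2646 = -32679 - 2646 = -35325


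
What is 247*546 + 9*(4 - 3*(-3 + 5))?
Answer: 134844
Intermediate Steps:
247*546 + 9*(4 - 3*(-3 + 5)) = 134862 + 9*(4 - 3*2) = 134862 + 9*(4 - 6) = 134862 + 9*(-2) = 134862 - 18 = 134844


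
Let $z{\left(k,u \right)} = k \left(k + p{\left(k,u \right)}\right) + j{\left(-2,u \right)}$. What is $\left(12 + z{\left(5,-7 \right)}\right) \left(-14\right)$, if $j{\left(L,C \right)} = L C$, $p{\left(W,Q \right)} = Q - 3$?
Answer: $-14$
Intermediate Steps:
$p{\left(W,Q \right)} = -3 + Q$
$j{\left(L,C \right)} = C L$
$z{\left(k,u \right)} = - 2 u + k \left(-3 + k + u\right)$ ($z{\left(k,u \right)} = k \left(k + \left(-3 + u\right)\right) + u \left(-2\right) = k \left(-3 + k + u\right) - 2 u = - 2 u + k \left(-3 + k + u\right)$)
$\left(12 + z{\left(5,-7 \right)}\right) \left(-14\right) = \left(12 + \left(5^{2} - -14 + 5 \left(-3 - 7\right)\right)\right) \left(-14\right) = \left(12 + \left(25 + 14 + 5 \left(-10\right)\right)\right) \left(-14\right) = \left(12 + \left(25 + 14 - 50\right)\right) \left(-14\right) = \left(12 - 11\right) \left(-14\right) = 1 \left(-14\right) = -14$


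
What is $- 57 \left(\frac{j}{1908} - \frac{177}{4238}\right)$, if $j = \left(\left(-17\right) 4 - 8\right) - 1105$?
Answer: $\frac{50756543}{1347684} \approx 37.662$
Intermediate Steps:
$j = -1181$ ($j = \left(-68 - 8\right) - 1105 = -76 - 1105 = -1181$)
$- 57 \left(\frac{j}{1908} - \frac{177}{4238}\right) = - 57 \left(- \frac{1181}{1908} - \frac{177}{4238}\right) = \left(-57\right) \left(- \frac{2671397}{4043052}\right) = \frac{50756543}{1347684}$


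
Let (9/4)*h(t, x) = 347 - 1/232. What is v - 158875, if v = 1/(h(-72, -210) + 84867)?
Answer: -7051043607853/44381077 ≈ -1.5888e+5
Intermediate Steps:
h(t, x) = 80503/522 (h(t, x) = 4*(347 - 1/232)/9 = (4/9)*(80503/232) = 80503/522)
v = 522/44381077 (v = 1/(80503/522 + 84867) = 1/(44381077/522) = 522/44381077 ≈ 1.1762e-5)
v - 158875 = 522/44381077 - 158875 = -7051043607853/44381077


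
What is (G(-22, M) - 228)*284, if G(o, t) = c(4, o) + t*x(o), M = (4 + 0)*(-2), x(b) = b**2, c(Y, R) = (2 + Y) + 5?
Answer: -1161276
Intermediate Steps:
c(Y, R) = 7 + Y
M = -8 (M = 4*(-2) = -8)
G(o, t) = 11 + t*o**2 (G(o, t) = (7 + 4) + t*o**2 = 11 + t*o**2)
(G(-22, M) - 228)*284 = ((11 - 8*(-22)**2) - 228)*284 = ((11 - 8*484) - 228)*284 = ((11 - 3872) - 228)*284 = (-3861 - 228)*284 = -4089*284 = -1161276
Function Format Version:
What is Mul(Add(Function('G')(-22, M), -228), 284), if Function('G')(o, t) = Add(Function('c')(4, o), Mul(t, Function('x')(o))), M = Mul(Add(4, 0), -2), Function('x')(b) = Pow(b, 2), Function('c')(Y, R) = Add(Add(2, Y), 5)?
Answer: -1161276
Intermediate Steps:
Function('c')(Y, R) = Add(7, Y)
M = -8 (M = Mul(4, -2) = -8)
Function('G')(o, t) = Add(11, Mul(t, Pow(o, 2))) (Function('G')(o, t) = Add(Add(7, 4), Mul(t, Pow(o, 2))) = Add(11, Mul(t, Pow(o, 2))))
Mul(Add(Function('G')(-22, M), -228), 284) = Mul(Add(Add(11, Mul(-8, Pow(-22, 2))), -228), 284) = Mul(Add(Add(11, Mul(-8, 484)), -228), 284) = Mul(Add(Add(11, -3872), -228), 284) = Mul(Add(-3861, -228), 284) = Mul(-4089, 284) = -1161276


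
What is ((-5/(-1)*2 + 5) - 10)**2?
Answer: 25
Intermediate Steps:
((-5/(-1)*2 + 5) - 10)**2 = ((-5*(-1)*2 + 5) - 10)**2 = ((5*2 + 5) - 10)**2 = ((10 + 5) - 10)**2 = (15 - 10)**2 = 5**2 = 25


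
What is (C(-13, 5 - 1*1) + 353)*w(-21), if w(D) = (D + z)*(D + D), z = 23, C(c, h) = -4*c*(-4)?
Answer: -12180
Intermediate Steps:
C(c, h) = 16*c
w(D) = 2*D*(23 + D) (w(D) = (D + 23)*(D + D) = (23 + D)*(2*D) = 2*D*(23 + D))
(C(-13, 5 - 1*1) + 353)*w(-21) = (16*(-13) + 353)*(2*(-21)*(23 - 21)) = (-208 + 353)*(2*(-21)*2) = 145*(-84) = -12180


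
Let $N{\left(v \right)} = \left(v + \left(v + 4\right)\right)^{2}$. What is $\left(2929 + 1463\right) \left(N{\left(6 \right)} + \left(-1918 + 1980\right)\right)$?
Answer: $1396656$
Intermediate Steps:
$N{\left(v \right)} = \left(4 + 2 v\right)^{2}$ ($N{\left(v \right)} = \left(v + \left(4 + v\right)\right)^{2} = \left(4 + 2 v\right)^{2}$)
$\left(2929 + 1463\right) \left(N{\left(6 \right)} + \left(-1918 + 1980\right)\right) = \left(2929 + 1463\right) \left(4 \left(2 + 6\right)^{2} + \left(-1918 + 1980\right)\right) = 4392 \left(4 \cdot 8^{2} + 62\right) = 4392 \left(4 \cdot 64 + 62\right) = 4392 \left(256 + 62\right) = 4392 \cdot 318 = 1396656$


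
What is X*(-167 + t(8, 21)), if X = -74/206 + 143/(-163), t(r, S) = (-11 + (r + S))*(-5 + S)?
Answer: -2511960/16789 ≈ -149.62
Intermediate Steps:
t(r, S) = (-5 + S)*(-11 + S + r) (t(r, S) = (-11 + (S + r))*(-5 + S) = (-11 + S + r)*(-5 + S) = (-5 + S)*(-11 + S + r))
X = -20760/16789 (X = -74*1/206 + 143*(-1/163) = -37/103 - 143/163 = -20760/16789 ≈ -1.2365)
X*(-167 + t(8, 21)) = -20760*(-167 + (55 + 21**2 - 16*21 - 5*8 + 21*8))/16789 = -20760*(-167 + (55 + 441 - 336 - 40 + 168))/16789 = -20760*(-167 + 288)/16789 = -20760/16789*121 = -2511960/16789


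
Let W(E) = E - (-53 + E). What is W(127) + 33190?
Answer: 33243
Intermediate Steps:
W(E) = 53 (W(E) = E + (53 - E) = 53)
W(127) + 33190 = 53 + 33190 = 33243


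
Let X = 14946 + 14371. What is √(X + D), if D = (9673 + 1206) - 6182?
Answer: √34014 ≈ 184.43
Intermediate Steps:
X = 29317
D = 4697 (D = 10879 - 6182 = 4697)
√(X + D) = √(29317 + 4697) = √34014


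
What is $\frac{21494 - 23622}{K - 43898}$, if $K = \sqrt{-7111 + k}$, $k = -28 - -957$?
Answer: $\frac{46707472}{963520293} + \frac{1064 i \sqrt{6182}}{963520293} \approx 0.048476 + 8.6825 \cdot 10^{-5} i$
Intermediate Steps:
$k = 929$ ($k = -28 + 957 = 929$)
$K = i \sqrt{6182}$ ($K = \sqrt{-7111 + 929} = \sqrt{-6182} = i \sqrt{6182} \approx 78.626 i$)
$\frac{21494 - 23622}{K - 43898} = \frac{21494 - 23622}{i \sqrt{6182} - 43898} = - \frac{2128}{-43898 + i \sqrt{6182}}$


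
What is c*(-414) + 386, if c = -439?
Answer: 182132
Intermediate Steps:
c*(-414) + 386 = -439*(-414) + 386 = 181746 + 386 = 182132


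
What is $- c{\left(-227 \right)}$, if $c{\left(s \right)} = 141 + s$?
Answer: $86$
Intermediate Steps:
$- c{\left(-227 \right)} = - (141 - 227) = \left(-1\right) \left(-86\right) = 86$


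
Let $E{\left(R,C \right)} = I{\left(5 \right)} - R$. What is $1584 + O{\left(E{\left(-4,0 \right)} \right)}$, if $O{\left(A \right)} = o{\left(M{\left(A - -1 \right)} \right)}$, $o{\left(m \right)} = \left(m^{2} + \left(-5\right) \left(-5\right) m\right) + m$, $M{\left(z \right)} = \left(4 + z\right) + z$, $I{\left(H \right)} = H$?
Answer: $2784$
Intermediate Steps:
$M{\left(z \right)} = 4 + 2 z$
$o{\left(m \right)} = m^{2} + 26 m$ ($o{\left(m \right)} = \left(m^{2} + 25 m\right) + m = m^{2} + 26 m$)
$E{\left(R,C \right)} = 5 - R$
$O{\left(A \right)} = \left(6 + 2 A\right) \left(32 + 2 A\right)$ ($O{\left(A \right)} = \left(4 + 2 \left(A - -1\right)\right) \left(26 + \left(4 + 2 \left(A - -1\right)\right)\right) = \left(4 + 2 \left(A + 1\right)\right) \left(26 + \left(4 + 2 \left(A + 1\right)\right)\right) = \left(4 + 2 \left(1 + A\right)\right) \left(26 + \left(4 + 2 \left(1 + A\right)\right)\right) = \left(4 + \left(2 + 2 A\right)\right) \left(26 + \left(4 + \left(2 + 2 A\right)\right)\right) = \left(6 + 2 A\right) \left(26 + \left(6 + 2 A\right)\right) = \left(6 + 2 A\right) \left(32 + 2 A\right)$)
$1584 + O{\left(E{\left(-4,0 \right)} \right)} = 1584 + 4 \left(3 + \left(5 - -4\right)\right) \left(16 + \left(5 - -4\right)\right) = 1584 + 4 \left(3 + \left(5 + 4\right)\right) \left(16 + \left(5 + 4\right)\right) = 1584 + 4 \left(3 + 9\right) \left(16 + 9\right) = 1584 + 4 \cdot 12 \cdot 25 = 1584 + 1200 = 2784$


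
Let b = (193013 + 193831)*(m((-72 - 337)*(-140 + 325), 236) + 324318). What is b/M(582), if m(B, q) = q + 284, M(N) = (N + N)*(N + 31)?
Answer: 10471802606/59461 ≈ 1.7611e+5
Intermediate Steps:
M(N) = 2*N*(31 + N) (M(N) = (2*N)*(31 + N) = 2*N*(31 + N))
m(B, q) = 284 + q
b = 125661631272 (b = (193013 + 193831)*((284 + 236) + 324318) = 386844*(520 + 324318) = 386844*324838 = 125661631272)
b/M(582) = 125661631272/((2*582*(31 + 582))) = 125661631272/((2*582*613)) = 125661631272/713532 = 125661631272*(1/713532) = 10471802606/59461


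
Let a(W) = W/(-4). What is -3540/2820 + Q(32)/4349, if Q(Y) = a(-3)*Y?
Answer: -255463/204403 ≈ -1.2498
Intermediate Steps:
a(W) = -W/4 (a(W) = W*(-¼) = -W/4)
Q(Y) = 3*Y/4 (Q(Y) = (-¼*(-3))*Y = 3*Y/4)
-3540/2820 + Q(32)/4349 = -3540/2820 + ((¾)*32)/4349 = -3540*1/2820 + 24*(1/4349) = -59/47 + 24/4349 = -255463/204403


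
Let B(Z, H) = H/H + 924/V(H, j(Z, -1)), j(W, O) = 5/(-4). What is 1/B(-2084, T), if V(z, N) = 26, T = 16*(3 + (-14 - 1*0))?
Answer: 13/475 ≈ 0.027368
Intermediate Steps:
T = -176 (T = 16*(3 + (-14 + 0)) = 16*(3 - 14) = 16*(-11) = -176)
j(W, O) = -5/4 (j(W, O) = 5*(-1/4) = -5/4)
B(Z, H) = 475/13 (B(Z, H) = H/H + 924/26 = 1 + 924*(1/26) = 1 + 462/13 = 475/13)
1/B(-2084, T) = 1/(475/13) = 13/475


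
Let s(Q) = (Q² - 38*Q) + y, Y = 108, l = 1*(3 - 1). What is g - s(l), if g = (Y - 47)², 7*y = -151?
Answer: 26702/7 ≈ 3814.6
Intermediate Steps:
y = -151/7 (y = (⅐)*(-151) = -151/7 ≈ -21.571)
l = 2 (l = 1*2 = 2)
s(Q) = -151/7 + Q² - 38*Q (s(Q) = (Q² - 38*Q) - 151/7 = -151/7 + Q² - 38*Q)
g = 3721 (g = (108 - 47)² = 61² = 3721)
g - s(l) = 3721 - (-151/7 + 2² - 38*2) = 3721 - (-151/7 + 4 - 76) = 3721 - 1*(-655/7) = 3721 + 655/7 = 26702/7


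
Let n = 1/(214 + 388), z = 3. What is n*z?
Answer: 3/602 ≈ 0.0049834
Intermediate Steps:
n = 1/602 ≈ 0.0016611
n*z = (1/602)*3 = 3/602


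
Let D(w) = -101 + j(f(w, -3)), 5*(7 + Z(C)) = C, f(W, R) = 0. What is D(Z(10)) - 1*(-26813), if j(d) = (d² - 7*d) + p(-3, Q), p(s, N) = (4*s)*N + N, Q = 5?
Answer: 26657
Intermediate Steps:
Z(C) = -7 + C/5
p(s, N) = N + 4*N*s (p(s, N) = 4*N*s + N = N + 4*N*s)
j(d) = -55 + d² - 7*d (j(d) = (d² - 7*d) + 5*(1 + 4*(-3)) = (d² - 7*d) + 5*(1 - 12) = (d² - 7*d) + 5*(-11) = (d² - 7*d) - 55 = -55 + d² - 7*d)
D(w) = -156 (D(w) = -101 + (-55 + 0² - 7*0) = -101 + (-55 + 0 + 0) = -101 - 55 = -156)
D(Z(10)) - 1*(-26813) = -156 - 1*(-26813) = -156 + 26813 = 26657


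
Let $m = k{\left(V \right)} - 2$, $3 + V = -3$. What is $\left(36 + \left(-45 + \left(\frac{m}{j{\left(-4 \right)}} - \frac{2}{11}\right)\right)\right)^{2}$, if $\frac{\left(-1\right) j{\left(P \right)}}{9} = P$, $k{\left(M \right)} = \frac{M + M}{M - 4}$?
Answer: $\frac{20757136}{245025} \approx 84.714$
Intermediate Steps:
$V = -6$ ($V = -3 - 3 = -6$)
$k{\left(M \right)} = \frac{2 M}{-4 + M}$
$j{\left(P \right)} = - 9 P$
$m = - \frac{4}{5}$ ($m = 2 \left(-6\right) \frac{1}{-4 - 6} - 2 = 2 \left(-6\right) \frac{1}{-10} - 2 = 2 \left(-6\right) \left(- \frac{1}{10}\right) - 2 = \frac{6}{5} - 2 = - \frac{4}{5} \approx -0.8$)
$\left(36 + \left(-45 + \left(\frac{m}{j{\left(-4 \right)}} - \frac{2}{11}\right)\right)\right)^{2} = \left(36 - \frac{22376}{495}\right)^{2} = \left(- \frac{4556}{495}\right)^{2} = \frac{20757136}{245025}$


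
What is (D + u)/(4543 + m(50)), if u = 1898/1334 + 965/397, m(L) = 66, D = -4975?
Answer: -1316354617/1220458591 ≈ -1.0786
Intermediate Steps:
u = 1020408/264799 (u = 1898*(1/1334) + 965*(1/397) = 949/667 + 965/397 = 1020408/264799 ≈ 3.8535)
(D + u)/(4543 + m(50)) = (-4975 + 1020408/264799)/(4543 + 66) = -1316354617/264799/4609 = -1316354617/264799*1/4609 = -1316354617/1220458591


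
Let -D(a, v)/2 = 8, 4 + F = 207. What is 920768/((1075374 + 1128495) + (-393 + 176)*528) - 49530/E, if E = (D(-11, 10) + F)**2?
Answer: -71284346098/73060486917 ≈ -0.97569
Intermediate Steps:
F = 203 (F = -4 + 207 = 203)
D(a, v) = -16 (D(a, v) = -2*8 = -16)
E = 34969 (E = (-16 + 203)**2 = 187**2 = 34969)
920768/((1075374 + 1128495) + (-393 + 176)*528) - 49530/E = 920768/((1075374 + 1128495) + (-393 + 176)*528) - 49530/34969 = 920768/(2203869 - 217*528) - 49530*1/34969 = 920768/(2203869 - 114576) - 49530/34969 = 920768/2089293 - 49530/34969 = -71284346098/73060486917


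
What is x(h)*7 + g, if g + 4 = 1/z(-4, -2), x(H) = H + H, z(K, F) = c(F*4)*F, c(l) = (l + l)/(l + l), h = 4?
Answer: 103/2 ≈ 51.500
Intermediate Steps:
c(l) = 1 (c(l) = (2*l)/((2*l)) = (2*l)*(1/(2*l)) = 1)
z(K, F) = F (z(K, F) = 1*F = F)
x(H) = 2*H
g = -9/2 (g = -4 + 1/(-2) = -4 - ½ = -9/2 ≈ -4.5000)
x(h)*7 + g = (2*4)*7 - 9/2 = 8*7 - 9/2 = 56 - 9/2 = 103/2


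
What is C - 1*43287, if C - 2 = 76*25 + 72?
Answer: -41313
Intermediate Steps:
C = 1974 (C = 2 + (76*25 + 72) = 2 + (1900 + 72) = 2 + 1972 = 1974)
C - 1*43287 = 1974 - 1*43287 = 1974 - 43287 = -41313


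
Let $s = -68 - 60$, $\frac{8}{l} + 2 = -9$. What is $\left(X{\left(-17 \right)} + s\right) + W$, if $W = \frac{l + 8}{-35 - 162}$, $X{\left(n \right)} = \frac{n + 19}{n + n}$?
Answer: $- \frac{4718919}{36839} \approx -128.1$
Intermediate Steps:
$l = - \frac{8}{11}$ ($l = \frac{8}{-2 - 9} = \frac{8}{-11} = 8 \left(- \frac{1}{11}\right) = - \frac{8}{11} \approx -0.72727$)
$X{\left(n \right)} = \frac{19 + n}{2 n}$
$s = -128$
$W = - \frac{80}{2167}$ ($W = \frac{- \frac{8}{11} + 8}{-35 - 162} = \frac{80}{11 \left(-197\right)} = \frac{80}{11} \left(- \frac{1}{197}\right) = - \frac{80}{2167} \approx -0.036917$)
$\left(X{\left(-17 \right)} + s\right) + W = \left(\frac{19 - 17}{2 \left(-17\right)} - 128\right) - \frac{80}{2167} = \left(\frac{1}{2} \left(- \frac{1}{17}\right) 2 - 128\right) - \frac{80}{2167} = \left(- \frac{1}{17} - 128\right) - \frac{80}{2167} = - \frac{2177}{17} - \frac{80}{2167} = - \frac{4718919}{36839}$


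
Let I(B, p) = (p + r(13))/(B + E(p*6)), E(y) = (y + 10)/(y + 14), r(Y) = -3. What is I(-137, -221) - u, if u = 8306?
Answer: -370432270/44607 ≈ -8304.4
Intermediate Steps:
E(y) = (10 + y)/(14 + y)
I(B, p) = (-3 + p)/(B + (10 + 6*p)/(14 + 6*p)) (I(B, p) = (p - 3)/(B + (10 + p*6)/(14 + p*6)) = (-3 + p)/(B + (10 + 6*p)/(14 + 6*p)))
I(-137, -221) - u = (-3 - 221)*(7 + 3*(-221))/(5 + 3*(-221) - 137*(7 + 3*(-221))) - 1*8306 = -224*(7 - 663)/(5 - 663 - 137*(7 - 663)) - 8306 = -224*(-656)/(5 - 663 - 137*(-656)) - 8306 = -224*(-656)/(5 - 663 + 89872) - 8306 = -224*(-656)/89214 - 8306 = (1/89214)*(-224)*(-656) - 8306 = 73472/44607 - 8306 = -370432270/44607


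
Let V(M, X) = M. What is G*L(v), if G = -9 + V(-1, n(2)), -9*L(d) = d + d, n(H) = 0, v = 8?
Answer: 160/9 ≈ 17.778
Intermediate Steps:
L(d) = -2*d/9 (L(d) = -(d + d)/9 = -2*d/9)
G = -10 (G = -9 - 1 = -10)
G*L(v) = -(-20)*8/9 = -10*(-16/9) = 160/9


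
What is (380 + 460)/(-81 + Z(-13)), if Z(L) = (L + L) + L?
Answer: -7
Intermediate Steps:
Z(L) = 3*L (Z(L) = 2*L + L = 3*L)
(380 + 460)/(-81 + Z(-13)) = (380 + 460)/(-81 + 3*(-13)) = 840/(-81 - 39) = 840/(-120) = 840*(-1/120) = -7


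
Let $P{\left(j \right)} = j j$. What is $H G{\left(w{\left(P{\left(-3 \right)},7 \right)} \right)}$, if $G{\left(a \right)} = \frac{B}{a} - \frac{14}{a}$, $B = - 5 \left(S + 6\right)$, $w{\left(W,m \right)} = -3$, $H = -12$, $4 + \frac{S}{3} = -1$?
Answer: $124$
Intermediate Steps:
$S = -15$ ($S = -12 + 3 \left(-1\right) = -12 - 3 = -15$)
$P{\left(j \right)} = j^{2}$
$B = 45$ ($B = - 5 \left(-15 + 6\right) = \left(-5\right) \left(-9\right) = 45$)
$G{\left(a \right)} = \frac{31}{a}$ ($G{\left(a \right)} = \frac{45}{a} - \frac{14}{a} = \frac{31}{a}$)
$H G{\left(w{\left(P{\left(-3 \right)},7 \right)} \right)} = - 12 \frac{31}{-3} = - 12 \cdot 31 \left(- \frac{1}{3}\right) = \left(-12\right) \left(- \frac{31}{3}\right) = 124$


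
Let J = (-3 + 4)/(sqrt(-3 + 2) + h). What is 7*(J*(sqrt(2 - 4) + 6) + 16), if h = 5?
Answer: 112 + 7*(5 - I)*(6 + I*sqrt(2))/26 ≈ 120.46 + 0.28836*I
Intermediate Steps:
J = (5 - I)/26 (J = (-3 + 4)/(sqrt(-3 + 2) + 5) = 1/(sqrt(-1) + 5) = 1/(I + 5) = 1/(5 + I) = 1*((5 - I)/26) = (5 - I)/26 ≈ 0.19231 - 0.038462*I)
7*(J*(sqrt(2 - 4) + 6) + 16) = 7*((5/26 - I/26)*(sqrt(2 - 4) + 6) + 16) = 7*((5/26 - I/26)*(sqrt(-2) + 6) + 16) = 7*((5/26 - I/26)*(I*sqrt(2) + 6) + 16) = 7*((5/26 - I/26)*(6 + I*sqrt(2)) + 16) = 7*((6 + I*sqrt(2))*(5/26 - I/26) + 16) = 7*(16 + (6 + I*sqrt(2))*(5/26 - I/26)) = 112 + 7*(6 + I*sqrt(2))*(5/26 - I/26)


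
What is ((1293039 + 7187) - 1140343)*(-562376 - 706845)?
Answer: -202926861143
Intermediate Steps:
((1293039 + 7187) - 1140343)*(-562376 - 706845) = (1300226 - 1140343)*(-1269221) = 159883*(-1269221) = -202926861143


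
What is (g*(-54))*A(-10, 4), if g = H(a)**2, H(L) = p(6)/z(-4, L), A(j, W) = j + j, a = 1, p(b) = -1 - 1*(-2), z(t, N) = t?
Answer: 135/2 ≈ 67.500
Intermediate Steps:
p(b) = 1 (p(b) = -1 + 2 = 1)
A(j, W) = 2*j
H(L) = -1/4 (H(L) = 1/(-4) = 1*(-1/4) = -1/4)
g = 1/16 (g = (-1/4)**2 = 1/16 ≈ 0.062500)
(g*(-54))*A(-10, 4) = ((1/16)*(-54))*(2*(-10)) = -27/8*(-20) = 135/2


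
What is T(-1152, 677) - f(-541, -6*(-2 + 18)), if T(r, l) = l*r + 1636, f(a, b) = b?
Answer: -778172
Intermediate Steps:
T(r, l) = 1636 + l*r
T(-1152, 677) - f(-541, -6*(-2 + 18)) = (1636 + 677*(-1152)) - (-6)*(-2 + 18) = (1636 - 779904) - (-6)*16 = -778268 - 1*(-96) = -778268 + 96 = -778172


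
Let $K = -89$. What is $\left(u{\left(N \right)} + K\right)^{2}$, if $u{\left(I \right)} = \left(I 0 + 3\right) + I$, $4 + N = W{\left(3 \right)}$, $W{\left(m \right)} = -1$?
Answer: $8281$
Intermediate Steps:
$N = -5$ ($N = -4 - 1 = -5$)
$u{\left(I \right)} = 3 + I$ ($u{\left(I \right)} = \left(0 + 3\right) + I = 3 + I$)
$\left(u{\left(N \right)} + K\right)^{2} = \left(\left(3 - 5\right) - 89\right)^{2} = \left(-2 - 89\right)^{2} = \left(-91\right)^{2} = 8281$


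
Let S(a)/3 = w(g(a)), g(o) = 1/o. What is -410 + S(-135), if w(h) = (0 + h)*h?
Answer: -2490749/6075 ≈ -410.00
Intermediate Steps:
w(h) = h² (w(h) = h*h = h²)
S(a) = 3/a² (S(a) = 3*(1/a)² = 3/a²)
-410 + S(-135) = -410 + 3/(-135)² = -410 + 3*(1/18225) = -410 + 1/6075 = -2490749/6075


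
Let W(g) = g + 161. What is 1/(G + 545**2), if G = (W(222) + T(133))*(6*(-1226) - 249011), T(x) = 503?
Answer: -1/226844137 ≈ -4.4083e-9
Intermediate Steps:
W(g) = 161 + g
G = -227141162 (G = ((161 + 222) + 503)*(6*(-1226) - 249011) = (383 + 503)*(-7356 - 249011) = 886*(-256367) = -227141162)
1/(G + 545**2) = 1/(-227141162 + 545**2) = 1/(-227141162 + 297025) = 1/(-226844137) = -1/226844137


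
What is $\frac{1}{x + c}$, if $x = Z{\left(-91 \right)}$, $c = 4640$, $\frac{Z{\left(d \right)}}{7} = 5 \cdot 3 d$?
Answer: $- \frac{1}{4915} \approx -0.00020346$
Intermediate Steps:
$Z{\left(d \right)} = 105 d$ ($Z{\left(d \right)} = 7 \cdot 5 \cdot 3 d = 7 \cdot 15 d = 105 d$)
$x = -9555$ ($x = 105 \left(-91\right) = -9555$)
$\frac{1}{x + c} = \frac{1}{-9555 + 4640} = \frac{1}{-4915} = - \frac{1}{4915}$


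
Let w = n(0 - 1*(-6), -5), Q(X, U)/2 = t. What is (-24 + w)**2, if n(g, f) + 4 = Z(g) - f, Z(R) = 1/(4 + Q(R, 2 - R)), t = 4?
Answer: 75625/144 ≈ 525.17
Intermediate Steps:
Q(X, U) = 8 (Q(X, U) = 2*4 = 8)
Z(R) = 1/12 (Z(R) = 1/(4 + 8) = 1/12)
n(g, f) = -47/12 - f (n(g, f) = -4 + (1/12 - f) = -47/12 - f)
w = 13/12 (w = -47/12 - 1*(-5) = -47/12 + 5 = 13/12 ≈ 1.0833)
(-24 + w)**2 = (-24 + 13/12)**2 = (-275/12)**2 = 75625/144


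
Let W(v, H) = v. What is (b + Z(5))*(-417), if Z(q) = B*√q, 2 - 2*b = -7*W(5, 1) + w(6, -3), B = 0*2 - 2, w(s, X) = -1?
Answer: -7923 + 834*√5 ≈ -6058.1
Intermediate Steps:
B = -2 (B = 0 - 2 = -2)
b = 19 (b = 1 - (-7*5 - 1)/2 = 1 - (-35 - 1)/2 = 1 - ½*(-36) = 1 + 18 = 19)
Z(q) = -2*√q
(b + Z(5))*(-417) = (19 - 2*√5)*(-417) = -7923 + 834*√5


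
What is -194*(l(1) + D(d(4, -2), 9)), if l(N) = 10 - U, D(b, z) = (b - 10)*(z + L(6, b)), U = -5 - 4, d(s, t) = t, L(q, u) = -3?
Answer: 10282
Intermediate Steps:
U = -9
D(b, z) = (-10 + b)*(-3 + z) (D(b, z) = (b - 10)*(z - 3) = (-10 + b)*(-3 + z))
l(N) = 19 (l(N) = 10 - 1*(-9) = 10 + 9 = 19)
-194*(l(1) + D(d(4, -2), 9)) = -194*(19 + (30 - 10*9 - 3*(-2) - 2*9)) = -194*(19 + (30 - 90 + 6 - 18)) = -194*(19 - 72) = -194*(-53) = 10282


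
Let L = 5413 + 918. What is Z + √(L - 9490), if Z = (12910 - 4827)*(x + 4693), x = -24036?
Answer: -156349469 + 9*I*√39 ≈ -1.5635e+8 + 56.205*I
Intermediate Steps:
Z = -156349469 (Z = (12910 - 4827)*(-24036 + 4693) = 8083*(-19343) = -156349469)
L = 6331
Z + √(L - 9490) = -156349469 + √(6331 - 9490) = -156349469 + √(-3159) = -156349469 + 9*I*√39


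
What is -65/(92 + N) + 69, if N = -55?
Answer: 2488/37 ≈ 67.243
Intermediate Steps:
-65/(92 + N) + 69 = -65/(92 - 55) + 69 = -65/37 + 69 = 2488/37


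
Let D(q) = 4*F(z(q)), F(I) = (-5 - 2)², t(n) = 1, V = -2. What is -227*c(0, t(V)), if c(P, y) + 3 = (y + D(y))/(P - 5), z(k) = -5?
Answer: 48124/5 ≈ 9624.8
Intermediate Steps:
F(I) = 49 (F(I) = (-7)² = 49)
D(q) = 196 (D(q) = 4*49 = 196)
c(P, y) = -3 + (196 + y)/(-5 + P) (c(P, y) = -3 + (y + 196)/(P - 5) = -3 + (196 + y)/(-5 + P))
-227*c(0, t(V)) = -227*(211 + 1 - 3*0)/(-5 + 0) = -227*(211 + 1 + 0)/(-5) = -(-227)*212/5 = -227*(-212/5) = 48124/5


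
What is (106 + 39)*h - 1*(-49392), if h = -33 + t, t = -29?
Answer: 40402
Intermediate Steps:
h = -62 (h = -33 - 29 = -62)
(106 + 39)*h - 1*(-49392) = (106 + 39)*(-62) - 1*(-49392) = 145*(-62) + 49392 = -8990 + 49392 = 40402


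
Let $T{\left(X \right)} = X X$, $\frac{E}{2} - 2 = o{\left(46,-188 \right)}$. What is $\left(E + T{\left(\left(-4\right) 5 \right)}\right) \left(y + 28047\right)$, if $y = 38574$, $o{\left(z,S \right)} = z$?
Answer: $33044016$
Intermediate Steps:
$E = 96$ ($E = 4 + 2 \cdot 46 = 4 + 92 = 96$)
$T{\left(X \right)} = X^{2}$
$\left(E + T{\left(\left(-4\right) 5 \right)}\right) \left(y + 28047\right) = \left(96 + \left(\left(-4\right) 5\right)^{2}\right) \left(38574 + 28047\right) = \left(96 + \left(-20\right)^{2}\right) 66621 = \left(96 + 400\right) 66621 = 496 \cdot 66621 = 33044016$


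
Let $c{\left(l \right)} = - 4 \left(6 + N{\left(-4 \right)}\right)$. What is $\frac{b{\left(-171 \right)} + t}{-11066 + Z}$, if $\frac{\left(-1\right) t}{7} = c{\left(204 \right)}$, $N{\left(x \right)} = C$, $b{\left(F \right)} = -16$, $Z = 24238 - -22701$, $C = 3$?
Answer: $\frac{236}{35873} \approx 0.0065788$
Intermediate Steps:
$Z = 46939$ ($Z = 24238 + 22701 = 46939$)
$N{\left(x \right)} = 3$
$c{\left(l \right)} = -36$ ($c{\left(l \right)} = - 4 \left(6 + 3\right) = \left(-4\right) 9 = -36$)
$t = 252$ ($t = \left(-7\right) \left(-36\right) = 252$)
$\frac{b{\left(-171 \right)} + t}{-11066 + Z} = \frac{-16 + 252}{-11066 + 46939} = \frac{236}{35873}$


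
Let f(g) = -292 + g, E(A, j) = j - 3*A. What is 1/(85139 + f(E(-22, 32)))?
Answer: 1/84945 ≈ 1.1772e-5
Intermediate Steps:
1/(85139 + f(E(-22, 32))) = 1/(85139 + (-292 + (32 - 3*(-22)))) = 1/(85139 + (-292 + (32 + 66))) = 1/(85139 + (-292 + 98)) = 1/(85139 - 194) = 1/84945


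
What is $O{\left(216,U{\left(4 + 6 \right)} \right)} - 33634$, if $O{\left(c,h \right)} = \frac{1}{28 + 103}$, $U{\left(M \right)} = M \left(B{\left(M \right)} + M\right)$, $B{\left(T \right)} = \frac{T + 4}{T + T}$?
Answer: $- \frac{4406053}{131} \approx -33634.0$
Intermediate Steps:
$B{\left(T \right)} = \frac{4 + T}{2 T}$
$U{\left(M \right)} = M \left(M + \frac{4 + M}{2 M}\right)$ ($U{\left(M \right)} = M \left(\frac{4 + M}{2 M} + M\right) = M \left(M + \frac{4 + M}{2 M}\right)$)
$O{\left(c,h \right)} = \frac{1}{131}$
$O{\left(216,U{\left(4 + 6 \right)} \right)} - 33634 = \frac{1}{131} - 33634 = - \frac{4406053}{131}$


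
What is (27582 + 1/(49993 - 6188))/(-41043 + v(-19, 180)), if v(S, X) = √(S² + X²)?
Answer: -1208229511/1789959910 ≈ -0.67500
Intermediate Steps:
(27582 + 1/(49993 - 6188))/(-41043 + v(-19, 180)) = (27582 + 1/(49993 - 6188))/(-41043 + √((-19)² + 180²)) = (27582 + 1/43805)/(-41043 + √(361 + 32400)) = (27582 + 1/43805)/(-41043 + √32761) = 1208229511/(43805*(-41043 + 181)) = (1208229511/43805)/(-40862) = (1208229511/43805)*(-1/40862) = -1208229511/1789959910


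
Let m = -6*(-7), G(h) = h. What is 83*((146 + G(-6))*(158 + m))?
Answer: 2324000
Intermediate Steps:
m = 42
83*((146 + G(-6))*(158 + m)) = 83*((146 - 6)*(158 + 42)) = 83*(140*200) = 83*28000 = 2324000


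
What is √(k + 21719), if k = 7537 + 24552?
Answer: 4*√3363 ≈ 231.97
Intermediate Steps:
k = 32089
√(k + 21719) = √(32089 + 21719) = √53808 = 4*√3363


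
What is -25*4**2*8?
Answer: -3200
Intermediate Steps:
-25*4**2*8 = -25*16*8 = -400*8 = -3200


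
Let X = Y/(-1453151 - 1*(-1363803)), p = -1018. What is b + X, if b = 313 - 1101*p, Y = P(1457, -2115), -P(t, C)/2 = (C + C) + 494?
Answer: 25042701279/22337 ≈ 1.1211e+6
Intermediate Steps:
P(t, C) = -988 - 4*C (P(t, C) = -2*((C + C) + 494) = -2*(2*C + 494) = -2*(494 + 2*C) = -988 - 4*C)
Y = 7472 (Y = -988 - 4*(-2115) = -988 + 8460 = 7472)
X = -1868/22337 (X = 7472/(-1453151 - 1*(-1363803)) = 7472/(-1453151 + 1363803) = 7472/(-89348) = 7472*(-1/89348) = -1868/22337 ≈ -0.083628)
b = 1121131 (b = 313 - 1101*(-1018) = 313 + 1120818 = 1121131)
b + X = 1121131 - 1868/22337 = 25042701279/22337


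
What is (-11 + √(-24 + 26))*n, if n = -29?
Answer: 319 - 29*√2 ≈ 277.99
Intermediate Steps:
(-11 + √(-24 + 26))*n = (-11 + √(-24 + 26))*(-29) = (-11 + √2)*(-29) = 319 - 29*√2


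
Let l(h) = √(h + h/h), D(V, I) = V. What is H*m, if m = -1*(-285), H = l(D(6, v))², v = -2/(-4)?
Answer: 1995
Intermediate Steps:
v = ½ (v = -2*(-¼) = ½ ≈ 0.50000)
l(h) = √(1 + h) (l(h) = √(h + 1) = √(1 + h))
H = 7 (H = (√(1 + 6))² = (√7)² = 7)
m = 285
H*m = 7*285 = 1995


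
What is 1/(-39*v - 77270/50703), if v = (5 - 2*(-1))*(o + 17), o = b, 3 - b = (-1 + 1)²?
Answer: -50703/276915650 ≈ -0.00018310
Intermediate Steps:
b = 3 (b = 3 - (-1 + 1)² = 3 - 1*0² = 3 - 1*0 = 3 + 0 = 3)
o = 3
v = 140 (v = (5 - 2*(-1))*(3 + 17) = (5 + 2)*20 = 7*20 = 140)
1/(-39*v - 77270/50703) = 1/(-39*140 - 77270/50703) = 1/(-5460 - 77270*1/50703) = 1/(-5460 - 77270/50703) = 1/(-276915650/50703) = -50703/276915650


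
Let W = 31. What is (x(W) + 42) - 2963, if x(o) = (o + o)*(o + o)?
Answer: 923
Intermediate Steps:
x(o) = 4*o² (x(o) = (2*o)*(2*o) = 4*o²)
(x(W) + 42) - 2963 = (4*31² + 42) - 2963 = (4*961 + 42) - 2963 = (3844 + 42) - 2963 = 3886 - 2963 = 923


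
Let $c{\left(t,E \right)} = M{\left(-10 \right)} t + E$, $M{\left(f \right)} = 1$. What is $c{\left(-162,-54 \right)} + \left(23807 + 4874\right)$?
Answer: $28465$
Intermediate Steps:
$c{\left(t,E \right)} = E + t$ ($c{\left(t,E \right)} = 1 t + E = t + E = E + t$)
$c{\left(-162,-54 \right)} + \left(23807 + 4874\right) = \left(-54 - 162\right) + \left(23807 + 4874\right) = -216 + 28681 = 28465$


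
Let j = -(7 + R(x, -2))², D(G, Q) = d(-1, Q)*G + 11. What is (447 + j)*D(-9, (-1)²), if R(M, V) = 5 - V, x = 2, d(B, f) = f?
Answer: 502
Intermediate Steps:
D(G, Q) = 11 + G*Q (D(G, Q) = Q*G + 11 = G*Q + 11 = 11 + G*Q)
j = -196 (j = -(7 + (5 - 1*(-2)))² = -(7 + (5 + 2))² = -(7 + 7)² = -1*14² = -1*196 = -196)
(447 + j)*D(-9, (-1)²) = (447 - 196)*(11 - 9*(-1)²) = 251*(11 - 9*1) = 251*(11 - 9) = 251*2 = 502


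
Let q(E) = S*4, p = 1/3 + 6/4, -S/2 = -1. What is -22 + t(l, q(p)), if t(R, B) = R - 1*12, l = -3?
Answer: -37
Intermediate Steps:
S = 2 (S = -2*(-1) = 2)
p = 11/6 (p = 1*(⅓) + 6*(¼) = ⅓ + 3/2 = 11/6 ≈ 1.8333)
q(E) = 8 (q(E) = 2*4 = 8)
t(R, B) = -12 + R (t(R, B) = R - 12 = -12 + R)
-22 + t(l, q(p)) = -22 + (-12 - 3) = -22 - 15 = -37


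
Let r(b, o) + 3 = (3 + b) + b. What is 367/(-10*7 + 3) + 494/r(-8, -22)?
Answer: -19485/536 ≈ -36.353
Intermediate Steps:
r(b, o) = 2*b (r(b, o) = -3 + ((3 + b) + b) = -3 + (3 + 2*b) = 2*b)
367/(-10*7 + 3) + 494/r(-8, -22) = 367/(-10*7 + 3) + 494/((2*(-8))) = 367/(-70 + 3) + 494/(-16) = 367/(-67) + 494*(-1/16) = 367*(-1/67) - 247/8 = -367/67 - 247/8 = -19485/536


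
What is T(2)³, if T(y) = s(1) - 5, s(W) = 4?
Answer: -1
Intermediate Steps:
T(y) = -1 (T(y) = 4 - 5 = -1)
T(2)³ = (-1)³ = -1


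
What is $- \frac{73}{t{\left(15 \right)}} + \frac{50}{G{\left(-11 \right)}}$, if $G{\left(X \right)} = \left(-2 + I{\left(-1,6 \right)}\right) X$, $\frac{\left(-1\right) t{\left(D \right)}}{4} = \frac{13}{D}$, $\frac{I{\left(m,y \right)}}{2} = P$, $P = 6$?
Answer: $\frac{11785}{572} \approx 20.603$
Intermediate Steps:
$I{\left(m,y \right)} = 12$ ($I{\left(m,y \right)} = 2 \cdot 6 = 12$)
$t{\left(D \right)} = - \frac{52}{D}$ ($t{\left(D \right)} = - 4 \frac{13}{D} = - \frac{52}{D}$)
$G{\left(X \right)} = 10 X$ ($G{\left(X \right)} = \left(-2 + 12\right) X = 10 X$)
$- \frac{73}{t{\left(15 \right)}} + \frac{50}{G{\left(-11 \right)}} = - \frac{73}{\left(-52\right) \frac{1}{15}} + \frac{50}{10 \left(-11\right)} = - \frac{73}{\left(-52\right) \frac{1}{15}} + \frac{50}{-110} = - \frac{73}{- \frac{52}{15}} + 50 \left(- \frac{1}{110}\right) = \left(-73\right) \left(- \frac{15}{52}\right) - \frac{5}{11} = \frac{1095}{52} - \frac{5}{11} = \frac{11785}{572}$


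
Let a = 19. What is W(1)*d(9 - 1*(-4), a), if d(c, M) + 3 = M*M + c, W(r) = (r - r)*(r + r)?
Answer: 0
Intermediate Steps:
W(r) = 0 (W(r) = 0*(2*r) = 0)
d(c, M) = -3 + c + M² (d(c, M) = -3 + (M*M + c) = -3 + (M² + c) = -3 + (c + M²) = -3 + c + M²)
W(1)*d(9 - 1*(-4), a) = 0*(-3 + (9 - 1*(-4)) + 19²) = 0*(-3 + (9 + 4) + 361) = 0*(-3 + 13 + 361) = 0*371 = 0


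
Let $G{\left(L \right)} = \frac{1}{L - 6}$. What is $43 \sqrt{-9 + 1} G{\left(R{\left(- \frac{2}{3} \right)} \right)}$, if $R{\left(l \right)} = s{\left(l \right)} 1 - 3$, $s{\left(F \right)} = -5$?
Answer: $- \frac{43 i \sqrt{2}}{7} \approx - 8.6873 i$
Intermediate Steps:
$R{\left(l \right)} = -8$ ($R{\left(l \right)} = \left(-5\right) 1 - 3 = -5 - 3 = -8$)
$G{\left(L \right)} = \frac{1}{-6 + L}$
$43 \sqrt{-9 + 1} G{\left(R{\left(- \frac{2}{3} \right)} \right)} = \frac{43 \sqrt{-9 + 1}}{-6 - 8} = \frac{43 \sqrt{-8}}{-14} = 43 \cdot 2 i \sqrt{2} \left(- \frac{1}{14}\right) = 86 i \sqrt{2} \left(- \frac{1}{14}\right) = - \frac{43 i \sqrt{2}}{7}$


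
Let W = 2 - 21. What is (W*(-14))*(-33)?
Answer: -8778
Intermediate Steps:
W = -19
(W*(-14))*(-33) = -19*(-14)*(-33) = 266*(-33) = -8778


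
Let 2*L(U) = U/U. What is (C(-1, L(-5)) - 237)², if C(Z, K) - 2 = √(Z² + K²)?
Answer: (470 - √5)²/4 ≈ 54701.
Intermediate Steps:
L(U) = ½ (L(U) = (U/U)/2 = (½)*1 = ½)
C(Z, K) = 2 + √(K² + Z²) (C(Z, K) = 2 + √(Z² + K²) = 2 + √(K² + Z²))
(C(-1, L(-5)) - 237)² = ((2 + √((½)² + (-1)²)) - 237)² = ((2 + √(¼ + 1)) - 237)² = ((2 + √(5/4)) - 237)² = ((2 + √5/2) - 237)² = (-235 + √5/2)²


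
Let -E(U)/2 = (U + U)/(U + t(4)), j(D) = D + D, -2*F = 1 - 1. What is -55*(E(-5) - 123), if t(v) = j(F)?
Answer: 6985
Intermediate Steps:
F = 0 (F = -(1 - 1)/2 = -½*0 = 0)
j(D) = 2*D
t(v) = 0 (t(v) = 2*0 = 0)
E(U) = -4 (E(U) = -2*(U + U)/(U + 0) = -2*2*U/U = -2*2 = -4)
-55*(E(-5) - 123) = -55*(-4 - 123) = -55*(-127) = 6985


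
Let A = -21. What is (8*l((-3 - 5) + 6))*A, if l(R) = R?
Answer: 336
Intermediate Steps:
(8*l((-3 - 5) + 6))*A = (8*((-3 - 5) + 6))*(-21) = (8*(-8 + 6))*(-21) = (8*(-2))*(-21) = -16*(-21) = 336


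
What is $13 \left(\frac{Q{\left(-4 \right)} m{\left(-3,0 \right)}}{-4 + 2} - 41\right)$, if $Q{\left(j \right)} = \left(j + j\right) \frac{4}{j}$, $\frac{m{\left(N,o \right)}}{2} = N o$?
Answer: $-533$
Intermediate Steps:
$m{\left(N,o \right)} = 2 N o$
$Q{\left(j \right)} = 8$ ($Q{\left(j \right)} = 2 j \frac{4}{j} = 8$)
$13 \left(\frac{Q{\left(-4 \right)} m{\left(-3,0 \right)}}{-4 + 2} - 41\right) = 13 \left(\frac{8 \cdot 2 \left(-3\right) 0}{-4 + 2} - 41\right) = 13 \left(\frac{8 \cdot 0}{-2} - 41\right) = 13 \left(0 \left(- \frac{1}{2}\right) - 41\right) = 13 \left(0 - 41\right) = 13 \left(-41\right) = -533$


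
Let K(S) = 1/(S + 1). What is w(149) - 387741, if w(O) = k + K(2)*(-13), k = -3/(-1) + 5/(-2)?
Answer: -2326469/6 ≈ -3.8775e+5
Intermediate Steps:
k = ½ (k = -3*(-1) + 5*(-½) = 3 - 5/2 = ½ ≈ 0.50000)
K(S) = 1/(1 + S)
w(O) = -23/6 (w(O) = ½ - 13/(1 + 2) = ½ - 13/3 = -23/6)
w(149) - 387741 = -23/6 - 387741 = -2326469/6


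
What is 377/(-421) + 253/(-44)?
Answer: -11191/1684 ≈ -6.6455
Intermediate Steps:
377/(-421) + 253/(-44) = 377*(-1/421) + 253*(-1/44) = -377/421 - 23/4 = -11191/1684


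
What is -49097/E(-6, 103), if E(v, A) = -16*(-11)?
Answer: -49097/176 ≈ -278.96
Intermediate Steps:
E(v, A) = 176
-49097/E(-6, 103) = -49097/176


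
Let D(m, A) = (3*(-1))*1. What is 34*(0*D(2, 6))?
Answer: 0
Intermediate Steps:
D(m, A) = -3 (D(m, A) = -3*1 = -3)
34*(0*D(2, 6)) = 34*(0*(-3)) = 34*0 = 0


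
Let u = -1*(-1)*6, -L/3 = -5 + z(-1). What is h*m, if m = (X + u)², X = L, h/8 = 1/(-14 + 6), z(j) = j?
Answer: -576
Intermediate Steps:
h = -1 (h = 8/(-14 + 6) = 8/(-8) = 8*(-⅛) = -1)
L = 18 (L = -3*(-5 - 1) = -3*(-6) = 18)
u = 6 (u = 1*6 = 6)
X = 18
m = 576 (m = (18 + 6)² = 24² = 576)
h*m = -1*576 = -576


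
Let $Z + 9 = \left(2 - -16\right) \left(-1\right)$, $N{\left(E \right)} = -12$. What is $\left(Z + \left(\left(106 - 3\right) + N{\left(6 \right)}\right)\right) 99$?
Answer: $6336$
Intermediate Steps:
$Z = -27$ ($Z = -9 + \left(2 - -16\right) \left(-1\right) = -9 + \left(2 + 16\right) \left(-1\right) = -9 + 18 \left(-1\right) = -9 - 18 = -27$)
$\left(Z + \left(\left(106 - 3\right) + N{\left(6 \right)}\right)\right) 99 = \left(-27 + \left(\left(106 - 3\right) - 12\right)\right) 99 = \left(-27 + \left(103 - 12\right)\right) 99 = \left(-27 + 91\right) 99 = 64 \cdot 99 = 6336$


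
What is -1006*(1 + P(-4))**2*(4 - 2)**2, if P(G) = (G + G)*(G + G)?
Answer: -17001400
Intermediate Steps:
P(G) = 4*G**2 (P(G) = (2*G)*(2*G) = 4*G**2)
-1006*(1 + P(-4))**2*(4 - 2)**2 = -1006*(1 + 4*(-4)**2)**2*(4 - 2)**2 = -1006*4*(1 + 4*16)**2 = -1006*4*(1 + 64)**2 = -1006*(2*65)**2 = -1006*130**2 = -1006*16900 = -17001400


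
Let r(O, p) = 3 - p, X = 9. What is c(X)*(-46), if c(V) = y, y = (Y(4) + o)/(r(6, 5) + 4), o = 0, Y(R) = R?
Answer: -92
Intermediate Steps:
y = 2 (y = (4 + 0)/((3 - 1*5) + 4) = 4/((3 - 5) + 4) = 4/(-2 + 4) = 4/2 = 4*(1/2) = 2)
c(V) = 2
c(X)*(-46) = 2*(-46) = -92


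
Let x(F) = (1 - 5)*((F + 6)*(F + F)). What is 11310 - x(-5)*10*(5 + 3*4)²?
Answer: -104290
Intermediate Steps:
x(F) = -8*F*(6 + F) (x(F) = -4*(6 + F)*2*F = -8*F*(6 + F))
11310 - x(-5)*10*(5 + 3*4)² = 11310 - -8*(-5)*(6 - 5)*10*(5 + 3*4)² = 11310 - -8*(-5)*1*10*(5 + 12)² = 11310 - 40*10*17² = 11310 - 400*289 = 11310 - 1*115600 = 11310 - 115600 = -104290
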